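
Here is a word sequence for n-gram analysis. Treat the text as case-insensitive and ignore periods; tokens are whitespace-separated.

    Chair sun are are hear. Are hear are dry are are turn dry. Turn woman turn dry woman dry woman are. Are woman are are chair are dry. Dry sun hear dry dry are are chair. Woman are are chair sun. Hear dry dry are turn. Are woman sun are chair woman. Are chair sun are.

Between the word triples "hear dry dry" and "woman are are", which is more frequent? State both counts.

"woman are are" (3 vs 2)

"hear dry dry": 2 occurrences
"woman are are": 3 occurrences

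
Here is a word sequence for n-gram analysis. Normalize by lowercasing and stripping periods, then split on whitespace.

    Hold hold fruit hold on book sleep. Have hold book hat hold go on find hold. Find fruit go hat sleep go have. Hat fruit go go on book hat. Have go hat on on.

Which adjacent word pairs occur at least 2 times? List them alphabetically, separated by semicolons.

Bigram counts meeting the condition (at least 2 times):
  book hat: 2
  fruit go: 2
  go hat: 2
  go on: 2
  on book: 2

book hat; fruit go; go hat; go on; on book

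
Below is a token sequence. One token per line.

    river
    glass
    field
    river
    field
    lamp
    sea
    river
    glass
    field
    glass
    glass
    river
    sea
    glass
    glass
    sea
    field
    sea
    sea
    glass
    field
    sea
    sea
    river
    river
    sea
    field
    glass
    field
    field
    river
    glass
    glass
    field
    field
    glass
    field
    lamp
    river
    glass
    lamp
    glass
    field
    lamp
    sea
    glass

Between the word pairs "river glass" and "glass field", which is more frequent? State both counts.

"river glass": 4 occurrences
"glass field": 7 occurrences

"glass field" (7 vs 4)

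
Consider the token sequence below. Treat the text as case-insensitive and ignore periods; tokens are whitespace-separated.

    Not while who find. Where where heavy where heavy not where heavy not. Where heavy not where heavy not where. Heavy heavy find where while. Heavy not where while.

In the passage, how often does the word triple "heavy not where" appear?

5

Scanning the 27 overlapping trigram windows for "heavy not where":
  position 9–11: heavy not where
  position 12–14: heavy not where
  position 15–17: heavy not where
  position 18–20: heavy not where
  position 26–28: heavy not where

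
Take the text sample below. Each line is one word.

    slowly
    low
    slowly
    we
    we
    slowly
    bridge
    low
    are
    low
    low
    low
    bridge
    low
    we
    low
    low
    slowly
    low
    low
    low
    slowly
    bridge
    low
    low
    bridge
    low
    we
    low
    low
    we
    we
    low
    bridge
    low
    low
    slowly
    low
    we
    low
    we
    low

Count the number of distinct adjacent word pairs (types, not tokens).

42 tokens → 41 bigram windows in total.
Repeated bigrams (each contributes count−1 duplicates):
  low low: 8
  bridge low: 5
  low we: 5
  we low: 5
  low slowly: 4
  low bridge: 3
  slowly low: 3
  slowly bridge: 2
  … (1 more repeated)
28 duplicate windows → 41 − 28 = 13 distinct.

13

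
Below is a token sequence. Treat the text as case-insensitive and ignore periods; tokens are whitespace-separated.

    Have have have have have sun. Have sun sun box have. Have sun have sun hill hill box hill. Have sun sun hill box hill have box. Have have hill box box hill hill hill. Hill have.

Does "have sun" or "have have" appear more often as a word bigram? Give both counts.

"have have" (6 vs 5)

"have sun": 5 occurrences
"have have": 6 occurrences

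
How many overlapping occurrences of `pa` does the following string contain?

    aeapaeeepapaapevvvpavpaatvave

5

Sliding a length-2 window over the 29 characters (28 positions):
  position 4–5: pa
  position 9–10: pa
  position 11–12: pa
  position 19–20: pa
  position 22–23: pa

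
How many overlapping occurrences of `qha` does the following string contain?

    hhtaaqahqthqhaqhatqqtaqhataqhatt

Sliding a length-3 window over the 32 characters (30 positions):
  position 12–14: qha
  position 15–17: qha
  position 23–25: qha
  position 28–30: qha

4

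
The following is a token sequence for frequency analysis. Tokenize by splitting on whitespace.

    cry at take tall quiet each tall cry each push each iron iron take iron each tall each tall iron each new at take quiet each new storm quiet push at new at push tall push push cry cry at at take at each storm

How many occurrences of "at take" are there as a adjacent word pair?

Scanning the 44 overlapping bigram windows for "at take":
  position 2–3: at take
  position 23–24: at take
  position 41–42: at take

3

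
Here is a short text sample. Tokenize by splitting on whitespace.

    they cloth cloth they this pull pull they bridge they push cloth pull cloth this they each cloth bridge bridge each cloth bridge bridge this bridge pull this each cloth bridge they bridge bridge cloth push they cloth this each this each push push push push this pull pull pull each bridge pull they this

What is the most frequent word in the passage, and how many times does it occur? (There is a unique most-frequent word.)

"bridge", 10 times

Unigram frequencies (highest first):
  bridge: 10
  cloth: 9
  they: 8
  this: 8
  pull: 8
  push: 6
  … (1 more, each ≤ 6)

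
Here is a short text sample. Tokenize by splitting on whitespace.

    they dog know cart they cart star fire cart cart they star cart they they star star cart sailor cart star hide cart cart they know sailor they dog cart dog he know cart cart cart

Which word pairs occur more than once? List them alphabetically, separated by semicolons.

cart cart; cart star; cart they; know cart; star cart; they dog; they star

Bigram counts meeting the condition (more than once):
  cart cart: 4
  cart star: 2
  cart they: 4
  know cart: 2
  star cart: 2
  they dog: 2
  they star: 2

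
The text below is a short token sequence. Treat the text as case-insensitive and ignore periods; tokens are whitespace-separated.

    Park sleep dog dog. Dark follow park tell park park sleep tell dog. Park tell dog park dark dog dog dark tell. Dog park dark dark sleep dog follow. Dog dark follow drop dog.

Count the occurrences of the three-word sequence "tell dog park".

3

Scanning the 32 overlapping trigram windows for "tell dog park":
  position 12–14: tell dog park
  position 15–17: tell dog park
  position 22–24: tell dog park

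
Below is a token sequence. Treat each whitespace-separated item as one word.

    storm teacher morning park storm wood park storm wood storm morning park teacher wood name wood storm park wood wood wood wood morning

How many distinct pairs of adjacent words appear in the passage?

16

23 tokens → 22 bigram windows in total.
Repeated bigrams (each contributes count−1 duplicates):
  wood wood: 3
  morning park: 2
  park storm: 2
  storm wood: 2
  wood storm: 2
6 duplicate windows → 22 − 6 = 16 distinct.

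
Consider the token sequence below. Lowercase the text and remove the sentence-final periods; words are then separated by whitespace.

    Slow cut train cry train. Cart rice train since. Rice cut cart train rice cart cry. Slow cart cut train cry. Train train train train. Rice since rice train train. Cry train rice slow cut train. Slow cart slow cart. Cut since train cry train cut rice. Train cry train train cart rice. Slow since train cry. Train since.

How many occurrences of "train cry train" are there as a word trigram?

6

Scanning the 57 overlapping trigram windows for "train cry train":
  position 3–5: train cry train
  position 20–22: train cry train
  position 30–32: train cry train
  position 43–45: train cry train
  position 48–50: train cry train
  position 56–58: train cry train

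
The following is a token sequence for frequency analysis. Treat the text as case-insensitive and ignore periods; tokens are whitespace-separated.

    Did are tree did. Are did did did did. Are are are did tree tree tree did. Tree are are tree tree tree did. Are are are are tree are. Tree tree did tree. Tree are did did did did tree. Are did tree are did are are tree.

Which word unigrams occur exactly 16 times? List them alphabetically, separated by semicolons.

Unigram counts meeting the condition (exactly 16 times):
  did: 16
  tree: 16

did; tree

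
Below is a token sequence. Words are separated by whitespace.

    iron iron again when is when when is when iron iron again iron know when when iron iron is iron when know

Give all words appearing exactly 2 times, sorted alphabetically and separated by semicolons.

again; know

Unigram counts meeting the condition (exactly 2 times):
  again: 2
  know: 2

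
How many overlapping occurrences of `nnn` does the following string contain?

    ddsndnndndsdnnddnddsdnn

Sliding a length-3 window over the 23 characters (21 positions):
  (no match at any position)

0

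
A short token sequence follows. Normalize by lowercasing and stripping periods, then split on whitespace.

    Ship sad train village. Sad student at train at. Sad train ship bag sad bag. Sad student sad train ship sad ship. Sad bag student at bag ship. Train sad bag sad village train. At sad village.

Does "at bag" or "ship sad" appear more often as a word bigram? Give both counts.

"ship sad" (3 vs 1)

"at bag": 1 occurrence
"ship sad": 3 occurrences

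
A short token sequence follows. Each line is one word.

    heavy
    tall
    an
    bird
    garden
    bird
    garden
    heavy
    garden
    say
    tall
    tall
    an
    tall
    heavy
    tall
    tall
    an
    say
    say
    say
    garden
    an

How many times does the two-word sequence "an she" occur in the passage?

Scanning the 22 overlapping bigram windows for "an she":
  (none found)

0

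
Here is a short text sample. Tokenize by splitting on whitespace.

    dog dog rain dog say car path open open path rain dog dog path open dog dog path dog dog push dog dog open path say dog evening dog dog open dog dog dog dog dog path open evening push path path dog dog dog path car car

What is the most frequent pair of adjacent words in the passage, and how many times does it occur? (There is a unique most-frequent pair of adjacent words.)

Bigram frequencies (highest first):
  dog dog: 12
  dog path: 4
  path open: 3
  rain dog: 2
  open path: 2
  open dog: 2
  … (20 more, each ≤ 2)

"dog dog", 12 times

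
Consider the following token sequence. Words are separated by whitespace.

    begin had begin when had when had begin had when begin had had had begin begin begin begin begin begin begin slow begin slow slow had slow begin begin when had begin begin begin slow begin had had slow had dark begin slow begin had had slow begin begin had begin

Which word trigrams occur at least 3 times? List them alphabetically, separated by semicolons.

Trigram counts meeting the condition (at least 3 times):
  begin begin begin: 6
  begin had had: 3
  begin slow begin: 3

begin begin begin; begin had had; begin slow begin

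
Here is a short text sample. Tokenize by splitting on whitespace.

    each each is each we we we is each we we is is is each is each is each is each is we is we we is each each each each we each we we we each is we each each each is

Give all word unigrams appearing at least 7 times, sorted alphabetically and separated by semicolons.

Unigram counts meeting the condition (at least 7 times):
  each: 17
  is: 13
  we: 13

each; is; we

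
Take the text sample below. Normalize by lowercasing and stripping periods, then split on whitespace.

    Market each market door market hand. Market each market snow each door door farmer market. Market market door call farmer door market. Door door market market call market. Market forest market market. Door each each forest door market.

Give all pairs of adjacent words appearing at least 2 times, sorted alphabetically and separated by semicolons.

door door; door market; each market; market door; market each; market market

Bigram counts meeting the condition (at least 2 times):
  door door: 2
  door market: 4
  each market: 2
  market door: 4
  market each: 2
  market market: 5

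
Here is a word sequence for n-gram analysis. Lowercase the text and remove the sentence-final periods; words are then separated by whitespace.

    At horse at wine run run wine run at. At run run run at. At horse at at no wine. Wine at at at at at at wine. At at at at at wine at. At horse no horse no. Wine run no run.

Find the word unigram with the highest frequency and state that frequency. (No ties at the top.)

Unigram frequencies (highest first):
  at: 21
  run: 8
  wine: 7
  horse: 4
  no: 4

"at", 21 times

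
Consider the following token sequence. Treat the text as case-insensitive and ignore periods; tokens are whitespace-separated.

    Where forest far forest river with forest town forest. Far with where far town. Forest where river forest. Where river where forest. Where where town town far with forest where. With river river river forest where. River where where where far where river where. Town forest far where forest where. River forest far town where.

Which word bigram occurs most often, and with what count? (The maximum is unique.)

Bigram frequencies (highest first):
  forest where: 6
  where river: 5
  forest far: 4
  where forest: 3
  town forest: 3
  river forest: 3
  … (19 more, each ≤ 3)

"forest where", 6 times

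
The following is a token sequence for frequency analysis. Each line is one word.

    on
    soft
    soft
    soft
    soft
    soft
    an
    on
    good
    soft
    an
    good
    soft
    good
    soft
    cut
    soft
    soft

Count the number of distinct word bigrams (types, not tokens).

10

18 tokens → 17 bigram windows in total.
Repeated bigrams (each contributes count−1 duplicates):
  soft soft: 5
  good soft: 3
  soft an: 2
7 duplicate windows → 17 − 7 = 10 distinct.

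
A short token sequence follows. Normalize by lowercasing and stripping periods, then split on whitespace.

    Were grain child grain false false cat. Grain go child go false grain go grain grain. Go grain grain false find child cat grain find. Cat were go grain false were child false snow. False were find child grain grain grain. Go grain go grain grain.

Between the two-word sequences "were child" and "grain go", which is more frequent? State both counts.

"were child": 1 occurrence
"grain go": 5 occurrences

"grain go" (5 vs 1)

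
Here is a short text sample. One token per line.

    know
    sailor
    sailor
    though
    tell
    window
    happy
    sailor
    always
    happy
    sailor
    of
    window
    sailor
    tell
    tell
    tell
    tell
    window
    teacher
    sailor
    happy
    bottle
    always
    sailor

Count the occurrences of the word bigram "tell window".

2

Scanning the 24 overlapping bigram windows for "tell window":
  position 5–6: tell window
  position 18–19: tell window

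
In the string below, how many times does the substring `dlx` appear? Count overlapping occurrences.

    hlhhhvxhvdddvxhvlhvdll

0

Sliding a length-3 window over the 22 characters (20 positions):
  (no match at any position)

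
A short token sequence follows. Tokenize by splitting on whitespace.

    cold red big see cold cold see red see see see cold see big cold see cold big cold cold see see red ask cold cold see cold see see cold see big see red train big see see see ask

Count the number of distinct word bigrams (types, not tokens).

41 tokens → 40 bigram windows in total.
Repeated bigrams (each contributes count−1 duplicates):
  cold see: 7
  see see: 6
  see cold: 5
  big see: 3
  cold cold: 3
  see red: 3
  big cold: 2
  see big: 2
23 duplicate windows → 40 − 23 = 17 distinct.

17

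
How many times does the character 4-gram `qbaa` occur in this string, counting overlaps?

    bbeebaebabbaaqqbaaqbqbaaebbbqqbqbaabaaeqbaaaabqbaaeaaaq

Sliding a length-4 window over the 55 characters (52 positions):
  position 15–18: qbaa
  position 21–24: qbaa
  position 32–35: qbaa
  position 40–43: qbaa
  position 47–50: qbaa

5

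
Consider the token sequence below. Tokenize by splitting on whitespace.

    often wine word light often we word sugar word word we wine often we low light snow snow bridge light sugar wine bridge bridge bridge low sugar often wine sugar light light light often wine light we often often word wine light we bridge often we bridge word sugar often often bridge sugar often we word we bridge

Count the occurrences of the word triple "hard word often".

0

Scanning the 56 overlapping trigram windows for "hard word often":
  (none found)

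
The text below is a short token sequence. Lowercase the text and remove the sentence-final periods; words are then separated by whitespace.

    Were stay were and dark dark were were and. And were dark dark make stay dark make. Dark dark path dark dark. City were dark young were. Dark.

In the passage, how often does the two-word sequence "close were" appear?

Scanning the 27 overlapping bigram windows for "close were":
  (none found)

0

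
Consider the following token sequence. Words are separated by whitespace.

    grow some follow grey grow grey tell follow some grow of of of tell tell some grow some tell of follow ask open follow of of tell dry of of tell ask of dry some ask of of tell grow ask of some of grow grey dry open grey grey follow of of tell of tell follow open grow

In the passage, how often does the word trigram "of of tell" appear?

Scanning the 57 overlapping trigram windows for "of of tell":
  position 12–14: of of tell
  position 25–27: of of tell
  position 29–31: of of tell
  position 37–39: of of tell
  position 52–54: of of tell

5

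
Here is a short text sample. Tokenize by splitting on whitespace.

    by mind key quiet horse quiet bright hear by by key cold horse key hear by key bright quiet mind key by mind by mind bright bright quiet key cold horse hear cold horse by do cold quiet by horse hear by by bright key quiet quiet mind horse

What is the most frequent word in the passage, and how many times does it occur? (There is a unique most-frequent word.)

"by", 10 times

Unigram frequencies (highest first):
  by: 10
  key: 7
  quiet: 7
  horse: 6
  mind: 5
  bright: 5
  … (3 more, each ≤ 4)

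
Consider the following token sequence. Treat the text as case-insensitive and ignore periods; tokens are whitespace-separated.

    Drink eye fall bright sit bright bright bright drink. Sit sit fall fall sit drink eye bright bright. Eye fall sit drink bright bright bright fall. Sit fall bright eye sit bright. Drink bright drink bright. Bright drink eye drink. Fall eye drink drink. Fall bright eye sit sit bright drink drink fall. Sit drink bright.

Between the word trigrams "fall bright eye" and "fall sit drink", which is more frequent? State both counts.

"fall sit drink" (3 vs 2)

"fall bright eye": 2 occurrences
"fall sit drink": 3 occurrences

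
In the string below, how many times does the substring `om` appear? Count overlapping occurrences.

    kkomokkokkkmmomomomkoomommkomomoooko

8

Sliding a length-2 window over the 36 characters (35 positions):
  position 3–4: om
  position 14–15: om
  position 16–17: om
  position 18–19: om
  position 22–23: om
  position 24–25: om
  position 28–29: om
  position 30–31: om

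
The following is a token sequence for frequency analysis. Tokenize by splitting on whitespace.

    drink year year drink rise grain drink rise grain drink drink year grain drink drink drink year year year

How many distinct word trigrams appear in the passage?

19 tokens → 17 trigram windows in total.
Repeated trigrams (each contributes count−1 duplicates):
  drink drink year: 2
  drink rise grain: 2
  drink year year: 2
  grain drink drink: 2
  rise grain drink: 2
5 duplicate windows → 17 − 5 = 12 distinct.

12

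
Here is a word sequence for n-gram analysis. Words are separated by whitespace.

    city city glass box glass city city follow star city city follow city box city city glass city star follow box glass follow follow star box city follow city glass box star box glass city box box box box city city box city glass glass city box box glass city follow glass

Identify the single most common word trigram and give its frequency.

Trigram frequencies (highest first):
  box glass city: 3
  city city glass: 2
  city glass box: 2
  city city follow: 2
  city follow city: 2
  city box city: 2
  … (33 more, each ≤ 2)

"box glass city", 3 times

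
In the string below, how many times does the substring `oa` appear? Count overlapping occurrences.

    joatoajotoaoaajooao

Sliding a length-2 window over the 19 characters (18 positions):
  position 2–3: oa
  position 5–6: oa
  position 10–11: oa
  position 12–13: oa
  position 17–18: oa

5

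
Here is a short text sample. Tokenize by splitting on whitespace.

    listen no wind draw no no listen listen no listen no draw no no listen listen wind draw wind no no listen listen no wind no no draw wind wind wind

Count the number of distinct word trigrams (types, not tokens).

31 tokens → 29 trigram windows in total.
Repeated trigrams (each contributes count−1 duplicates):
  no listen listen: 3
  no no listen: 3
  draw no no: 2
  listen listen no: 2
  listen no wind: 2
  wind no no: 2
8 duplicate windows → 29 − 8 = 21 distinct.

21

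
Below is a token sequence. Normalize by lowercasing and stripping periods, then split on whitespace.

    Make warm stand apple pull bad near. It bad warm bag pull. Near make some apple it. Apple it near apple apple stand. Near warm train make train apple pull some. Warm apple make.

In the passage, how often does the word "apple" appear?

7

Scanning the 34 tokens for "apple":
  position 4: apple
  position 16: apple
  position 18: apple
  position 21: apple
  position 22: apple
  position 29: apple
  position 33: apple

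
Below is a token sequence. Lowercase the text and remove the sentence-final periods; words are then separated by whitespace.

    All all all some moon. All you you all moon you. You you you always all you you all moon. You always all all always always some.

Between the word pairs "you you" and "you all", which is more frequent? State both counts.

"you you" (5 vs 2)

"you you": 5 occurrences
"you all": 2 occurrences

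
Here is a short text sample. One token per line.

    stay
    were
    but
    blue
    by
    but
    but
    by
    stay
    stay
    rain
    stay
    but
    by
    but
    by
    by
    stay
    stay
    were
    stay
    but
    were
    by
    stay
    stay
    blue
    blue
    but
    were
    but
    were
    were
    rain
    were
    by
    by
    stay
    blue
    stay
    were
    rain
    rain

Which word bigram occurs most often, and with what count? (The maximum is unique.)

"by stay", 4 times

Bigram frequencies (highest first):
  by stay: 4
  stay were: 3
  but by: 3
  stay stay: 3
  but were: 3
  were but: 2
  … (18 more, each ≤ 2)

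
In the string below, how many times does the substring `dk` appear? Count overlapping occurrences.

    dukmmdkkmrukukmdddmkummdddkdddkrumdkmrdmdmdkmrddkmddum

6

Sliding a length-2 window over the 54 characters (53 positions):
  position 6–7: dk
  position 26–27: dk
  position 30–31: dk
  position 35–36: dk
  position 43–44: dk
  position 48–49: dk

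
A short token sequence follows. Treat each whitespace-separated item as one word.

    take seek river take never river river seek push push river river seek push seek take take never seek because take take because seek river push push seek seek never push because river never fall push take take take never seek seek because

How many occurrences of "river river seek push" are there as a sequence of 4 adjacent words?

Scanning the 40 overlapping 4-gram windows for "river river seek push":
  position 6–9: river river seek push
  position 11–14: river river seek push

2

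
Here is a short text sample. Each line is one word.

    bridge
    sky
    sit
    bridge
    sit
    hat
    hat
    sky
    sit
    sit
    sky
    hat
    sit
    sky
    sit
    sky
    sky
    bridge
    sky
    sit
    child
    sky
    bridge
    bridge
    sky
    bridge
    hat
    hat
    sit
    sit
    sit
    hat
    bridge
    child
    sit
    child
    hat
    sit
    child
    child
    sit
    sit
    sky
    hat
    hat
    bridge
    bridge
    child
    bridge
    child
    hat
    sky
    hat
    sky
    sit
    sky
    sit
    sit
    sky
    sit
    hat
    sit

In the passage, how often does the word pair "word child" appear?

0

Scanning the 61 overlapping bigram windows for "word child":
  (none found)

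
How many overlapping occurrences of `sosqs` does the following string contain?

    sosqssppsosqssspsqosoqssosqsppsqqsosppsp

3

Sliding a length-5 window over the 40 characters (36 positions):
  position 1–5: sosqs
  position 9–13: sosqs
  position 24–28: sosqs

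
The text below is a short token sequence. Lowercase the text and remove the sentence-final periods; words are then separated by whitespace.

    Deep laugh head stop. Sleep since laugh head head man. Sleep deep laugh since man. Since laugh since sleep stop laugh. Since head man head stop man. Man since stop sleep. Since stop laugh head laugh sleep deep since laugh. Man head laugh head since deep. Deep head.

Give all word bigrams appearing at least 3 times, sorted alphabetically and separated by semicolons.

Bigram counts meeting the condition (at least 3 times):
  laugh head: 4
  laugh since: 3
  since laugh: 3

laugh head; laugh since; since laugh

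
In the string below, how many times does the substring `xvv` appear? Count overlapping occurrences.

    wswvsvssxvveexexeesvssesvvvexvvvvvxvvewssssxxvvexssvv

Sliding a length-3 window over the 53 characters (51 positions):
  position 9–11: xvv
  position 29–31: xvv
  position 35–37: xvv
  position 45–47: xvv

4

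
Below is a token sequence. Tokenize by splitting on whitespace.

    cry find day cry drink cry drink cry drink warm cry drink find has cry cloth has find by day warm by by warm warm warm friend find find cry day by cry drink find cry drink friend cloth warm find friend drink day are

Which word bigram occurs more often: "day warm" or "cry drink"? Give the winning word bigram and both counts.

"cry drink" (6 vs 1)

"day warm": 1 occurrence
"cry drink": 6 occurrences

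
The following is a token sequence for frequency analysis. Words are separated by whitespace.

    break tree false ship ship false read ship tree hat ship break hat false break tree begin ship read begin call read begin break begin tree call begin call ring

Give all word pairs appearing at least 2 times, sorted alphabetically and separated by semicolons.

Bigram counts meeting the condition (at least 2 times):
  begin call: 2
  break tree: 2
  read begin: 2

begin call; break tree; read begin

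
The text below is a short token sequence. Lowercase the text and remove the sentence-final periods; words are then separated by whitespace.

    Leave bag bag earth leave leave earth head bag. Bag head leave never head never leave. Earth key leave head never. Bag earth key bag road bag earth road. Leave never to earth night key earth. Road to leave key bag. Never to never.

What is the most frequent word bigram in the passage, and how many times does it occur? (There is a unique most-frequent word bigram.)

Bigram frequencies (highest first):
  bag earth: 3
  bag bag: 2
  leave earth: 2
  leave never: 2
  head never: 2
  earth key: 2
  … (27 more, each ≤ 2)

"bag earth", 3 times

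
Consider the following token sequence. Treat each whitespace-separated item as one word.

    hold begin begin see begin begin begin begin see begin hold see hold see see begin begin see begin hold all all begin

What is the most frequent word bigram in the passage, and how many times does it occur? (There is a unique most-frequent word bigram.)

"begin begin", 5 times

Bigram frequencies (highest first):
  begin begin: 5
  see begin: 4
  begin see: 3
  begin hold: 2
  hold see: 2
  hold begin: 1
  … (5 more, each ≤ 1)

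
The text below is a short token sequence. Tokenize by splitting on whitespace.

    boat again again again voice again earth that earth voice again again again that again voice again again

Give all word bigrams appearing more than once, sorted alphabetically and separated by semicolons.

again again; again voice; voice again

Bigram counts meeting the condition (more than once):
  again again: 5
  again voice: 2
  voice again: 3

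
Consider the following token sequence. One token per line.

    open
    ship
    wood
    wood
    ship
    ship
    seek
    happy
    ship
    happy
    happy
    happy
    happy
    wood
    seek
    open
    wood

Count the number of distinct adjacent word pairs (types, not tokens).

14

17 tokens → 16 bigram windows in total.
Repeated bigrams (each contributes count−1 duplicates):
  happy happy: 3
2 duplicate windows → 16 − 2 = 14 distinct.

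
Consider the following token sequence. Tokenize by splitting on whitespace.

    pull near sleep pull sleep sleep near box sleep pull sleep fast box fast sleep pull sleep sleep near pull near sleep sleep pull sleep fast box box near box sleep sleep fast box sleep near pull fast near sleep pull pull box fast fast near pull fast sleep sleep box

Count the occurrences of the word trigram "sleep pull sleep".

4

Scanning the 49 overlapping trigram windows for "sleep pull sleep":
  position 3–5: sleep pull sleep
  position 9–11: sleep pull sleep
  position 15–17: sleep pull sleep
  position 23–25: sleep pull sleep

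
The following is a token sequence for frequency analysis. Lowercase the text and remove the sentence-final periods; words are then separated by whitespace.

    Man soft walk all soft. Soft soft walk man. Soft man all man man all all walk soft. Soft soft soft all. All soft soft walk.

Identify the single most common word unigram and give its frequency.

"soft", 11 times

Unigram frequencies (highest first):
  soft: 11
  all: 6
  man: 5
  walk: 4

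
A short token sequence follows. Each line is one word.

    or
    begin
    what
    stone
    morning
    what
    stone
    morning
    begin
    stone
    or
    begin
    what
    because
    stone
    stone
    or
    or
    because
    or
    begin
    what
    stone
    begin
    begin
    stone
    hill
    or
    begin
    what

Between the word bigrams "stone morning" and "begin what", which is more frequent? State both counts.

"begin what" (4 vs 2)

"stone morning": 2 occurrences
"begin what": 4 occurrences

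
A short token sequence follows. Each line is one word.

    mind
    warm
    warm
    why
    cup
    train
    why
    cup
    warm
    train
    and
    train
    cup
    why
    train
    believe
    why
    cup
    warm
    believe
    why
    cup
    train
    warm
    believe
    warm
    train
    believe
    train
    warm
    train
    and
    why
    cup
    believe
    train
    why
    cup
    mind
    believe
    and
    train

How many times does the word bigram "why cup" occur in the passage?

Scanning the 41 overlapping bigram windows for "why cup":
  position 4–5: why cup
  position 7–8: why cup
  position 17–18: why cup
  position 21–22: why cup
  position 33–34: why cup
  position 37–38: why cup

6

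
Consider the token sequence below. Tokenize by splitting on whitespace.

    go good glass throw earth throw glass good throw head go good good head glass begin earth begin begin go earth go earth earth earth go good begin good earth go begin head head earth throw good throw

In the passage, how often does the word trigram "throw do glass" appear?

Scanning the 36 overlapping trigram windows for "throw do glass":
  (none found)

0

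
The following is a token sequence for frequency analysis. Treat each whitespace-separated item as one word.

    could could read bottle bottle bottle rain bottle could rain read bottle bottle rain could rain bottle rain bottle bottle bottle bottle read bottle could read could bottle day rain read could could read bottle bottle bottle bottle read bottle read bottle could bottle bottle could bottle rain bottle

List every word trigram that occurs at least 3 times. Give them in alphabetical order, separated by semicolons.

Trigram counts meeting the condition (at least 3 times):
  bottle bottle bottle: 5
  bottle rain bottle: 3
  bottle read bottle: 3
  read bottle bottle: 3

bottle bottle bottle; bottle rain bottle; bottle read bottle; read bottle bottle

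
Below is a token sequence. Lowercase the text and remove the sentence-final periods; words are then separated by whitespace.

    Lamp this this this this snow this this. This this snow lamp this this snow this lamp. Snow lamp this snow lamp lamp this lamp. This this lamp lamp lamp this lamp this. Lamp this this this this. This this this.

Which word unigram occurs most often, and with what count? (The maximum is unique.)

Unigram frequencies (highest first):
  this: 24
  lamp: 12
  snow: 5

"this", 24 times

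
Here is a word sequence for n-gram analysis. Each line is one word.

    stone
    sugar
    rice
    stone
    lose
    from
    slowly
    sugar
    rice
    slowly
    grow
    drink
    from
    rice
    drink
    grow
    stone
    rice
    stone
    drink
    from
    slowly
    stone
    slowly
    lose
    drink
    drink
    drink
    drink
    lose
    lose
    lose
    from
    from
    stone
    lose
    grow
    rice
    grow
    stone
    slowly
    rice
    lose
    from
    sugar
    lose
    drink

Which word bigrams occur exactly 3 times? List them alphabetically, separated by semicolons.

drink drink; lose from

Bigram counts meeting the condition (exactly 3 times):
  drink drink: 3
  lose from: 3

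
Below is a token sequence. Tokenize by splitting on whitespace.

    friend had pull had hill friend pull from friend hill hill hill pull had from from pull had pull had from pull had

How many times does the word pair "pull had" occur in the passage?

5

Scanning the 22 overlapping bigram windows for "pull had":
  position 3–4: pull had
  position 13–14: pull had
  position 17–18: pull had
  position 19–20: pull had
  position 22–23: pull had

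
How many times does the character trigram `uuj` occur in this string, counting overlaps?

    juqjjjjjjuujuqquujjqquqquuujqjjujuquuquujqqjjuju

Sliding a length-3 window over the 48 characters (46 positions):
  position 10–12: uuj
  position 16–18: uuj
  position 26–28: uuj
  position 39–41: uuj

4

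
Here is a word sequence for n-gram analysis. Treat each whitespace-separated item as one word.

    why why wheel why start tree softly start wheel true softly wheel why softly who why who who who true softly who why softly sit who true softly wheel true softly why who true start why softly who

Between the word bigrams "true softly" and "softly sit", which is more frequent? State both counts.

"true softly" (4 vs 1)

"true softly": 4 occurrences
"softly sit": 1 occurrence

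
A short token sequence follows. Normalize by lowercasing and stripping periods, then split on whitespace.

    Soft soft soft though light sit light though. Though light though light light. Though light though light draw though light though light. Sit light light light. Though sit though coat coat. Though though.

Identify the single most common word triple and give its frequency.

"light though light", 4 times

Trigram frequencies (highest first):
  light though light: 4
  though light though: 3
  though light sit: 2
  light sit light: 2
  light light though: 2
  soft soft soft: 1
  … (17 more, each ≤ 1)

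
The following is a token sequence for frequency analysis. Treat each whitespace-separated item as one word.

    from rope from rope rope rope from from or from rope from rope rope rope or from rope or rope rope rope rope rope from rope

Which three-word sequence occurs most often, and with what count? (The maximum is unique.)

Trigram frequencies (highest first):
  rope rope rope: 5
  rope from rope: 3
  from rope from: 2
  from rope rope: 2
  rope rope from: 2
  or from rope: 2
  … (8 more, each ≤ 1)

"rope rope rope", 5 times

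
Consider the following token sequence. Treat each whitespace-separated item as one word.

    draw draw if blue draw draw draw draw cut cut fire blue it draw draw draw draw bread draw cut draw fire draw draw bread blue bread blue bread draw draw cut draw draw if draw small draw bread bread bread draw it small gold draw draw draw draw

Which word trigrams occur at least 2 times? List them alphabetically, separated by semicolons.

Trigram counts meeting the condition (at least 2 times):
  bread blue bread: 2
  draw cut draw: 2
  draw draw bread: 2
  draw draw cut: 2
  draw draw draw: 6
  draw draw if: 2

bread blue bread; draw cut draw; draw draw bread; draw draw cut; draw draw draw; draw draw if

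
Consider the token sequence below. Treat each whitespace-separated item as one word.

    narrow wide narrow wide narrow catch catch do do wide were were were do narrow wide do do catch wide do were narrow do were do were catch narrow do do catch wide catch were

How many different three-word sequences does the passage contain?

35 tokens → 33 trigram windows in total.
Repeated trigrams (each contributes count−1 duplicates):
  do catch wide: 2
  do do catch: 2
  narrow wide narrow: 2
3 duplicate windows → 33 − 3 = 30 distinct.

30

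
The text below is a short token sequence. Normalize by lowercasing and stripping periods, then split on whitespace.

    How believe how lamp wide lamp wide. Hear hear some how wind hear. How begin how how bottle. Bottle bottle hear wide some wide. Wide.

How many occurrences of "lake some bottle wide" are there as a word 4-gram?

0

Scanning the 22 overlapping 4-gram windows for "lake some bottle wide":
  (none found)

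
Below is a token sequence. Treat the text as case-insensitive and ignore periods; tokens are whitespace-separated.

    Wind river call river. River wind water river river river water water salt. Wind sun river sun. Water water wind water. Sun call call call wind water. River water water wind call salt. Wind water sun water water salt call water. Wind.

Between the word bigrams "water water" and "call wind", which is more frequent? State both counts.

"water water" (4 vs 1)

"water water": 4 occurrences
"call wind": 1 occurrence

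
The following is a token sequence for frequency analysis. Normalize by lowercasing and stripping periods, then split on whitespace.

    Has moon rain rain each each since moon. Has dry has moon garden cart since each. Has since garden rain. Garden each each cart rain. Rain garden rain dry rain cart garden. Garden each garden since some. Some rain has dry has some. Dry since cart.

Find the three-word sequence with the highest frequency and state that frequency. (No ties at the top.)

Trigram frequencies (highest first):
  has dry has: 2
  has moon rain: 1
  moon rain rain: 1
  rain rain each: 1
  rain each each: 1
  each each since: 1
  … (37 more, each ≤ 1)

"has dry has", 2 times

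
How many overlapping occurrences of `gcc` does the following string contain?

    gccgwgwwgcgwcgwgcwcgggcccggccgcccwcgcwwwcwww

4

Sliding a length-3 window over the 44 characters (42 positions):
  position 1–3: gcc
  position 22–24: gcc
  position 27–29: gcc
  position 30–32: gcc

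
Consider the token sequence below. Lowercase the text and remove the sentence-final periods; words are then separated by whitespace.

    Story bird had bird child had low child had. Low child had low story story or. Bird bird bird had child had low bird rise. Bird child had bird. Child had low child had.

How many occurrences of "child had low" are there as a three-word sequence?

Scanning the 32 overlapping trigram windows for "child had low":
  position 5–7: child had low
  position 8–10: child had low
  position 11–13: child had low
  position 21–23: child had low
  position 30–32: child had low

5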